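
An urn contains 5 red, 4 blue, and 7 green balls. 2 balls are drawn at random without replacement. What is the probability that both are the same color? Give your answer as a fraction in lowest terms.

37/120

There are C(16,2) = 120 ways to draw 2 balls.
All same color: C(5,2) + C(4,2) + C(7,2) = 10 + 6 + 21 = 37.
Probability = 37/120.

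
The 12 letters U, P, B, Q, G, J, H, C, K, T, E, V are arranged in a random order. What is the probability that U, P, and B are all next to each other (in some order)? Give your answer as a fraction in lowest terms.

1/22

There are 12! = 479001600 arrangements.
Treat the three as one block: 10! placements × 3! orders within the block = 3628800·6 = 21772800.
Probability = 21772800/479001600 = 1/22.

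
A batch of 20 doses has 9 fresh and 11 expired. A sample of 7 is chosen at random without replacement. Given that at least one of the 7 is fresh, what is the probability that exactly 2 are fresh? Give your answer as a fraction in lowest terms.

2772/12865

Work in counts. Selections with at least one fresh: C(20,7) − C(11,7) = 77520 − 330 = 77190.
Of those, selections where exactly 2 are fresh: C(9,2)·C(11,5) = 36·462 = 16632.
Conditional probability = 16632/77190 = 2772/12865.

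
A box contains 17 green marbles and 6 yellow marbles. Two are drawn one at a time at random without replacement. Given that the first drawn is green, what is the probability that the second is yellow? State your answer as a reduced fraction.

After removing one green, 22 remain: 16 green and 6 yellow.
So the probability the next is yellow is 6/22 = 3/11.

3/11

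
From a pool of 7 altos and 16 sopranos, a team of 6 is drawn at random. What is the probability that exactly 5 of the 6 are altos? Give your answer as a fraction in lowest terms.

16/4807

Total number of selections: C(23,6) = 100947.
Selections with exactly 5 altos: choose 5 of the 7 altos and 1 of the 16 sopranos, C(7,5)·C(16,1) = 21·16 = 336.
Probability = 336/100947 = 16/4807.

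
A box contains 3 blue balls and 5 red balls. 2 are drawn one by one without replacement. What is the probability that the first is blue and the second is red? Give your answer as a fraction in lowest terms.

15/56

Multiply the conditional probabilities at each draw: 3/8 · 5/7 = 15/56.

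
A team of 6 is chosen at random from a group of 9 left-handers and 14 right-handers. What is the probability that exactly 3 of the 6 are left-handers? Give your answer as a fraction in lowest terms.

There are C(23,6) = 100947 ways to choose 6 from 23.
Selections with exactly 3 left-handers: choose 3 of the 9 left-handers and 3 of the 14 right-handers, C(9,3)·C(14,3) = 84·364 = 30576.
Probability = 30576/100947 = 1456/4807.

1456/4807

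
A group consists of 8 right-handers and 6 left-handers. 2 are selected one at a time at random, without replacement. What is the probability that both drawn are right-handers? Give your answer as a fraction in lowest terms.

Multiply the conditional probabilities at each draw: 8/14 · 7/13 = 56/182 = 4/13.

4/13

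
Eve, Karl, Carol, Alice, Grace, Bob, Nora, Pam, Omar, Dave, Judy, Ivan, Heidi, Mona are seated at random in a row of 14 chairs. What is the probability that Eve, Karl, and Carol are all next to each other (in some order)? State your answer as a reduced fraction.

There are 14! = 87178291200 arrangements.
Treat the three as one block: 12! placements × 3! orders within the block = 479001600·6 = 2874009600.
Probability = 2874009600/87178291200 = 3/91.

3/91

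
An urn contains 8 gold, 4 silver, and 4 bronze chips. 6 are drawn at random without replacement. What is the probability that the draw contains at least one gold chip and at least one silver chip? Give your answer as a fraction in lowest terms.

There are C(16,6) = 8008 possible draws.
By inclusion-exclusion on the complements, draws missing all gold or all silver: C(8,6) + C(12,6) − C(4,6) = 28 + 924 − 0 = 952.
So draws with at least one of each: 8008 − 952 = 7056, probability 7056/8008 = 126/143.

126/143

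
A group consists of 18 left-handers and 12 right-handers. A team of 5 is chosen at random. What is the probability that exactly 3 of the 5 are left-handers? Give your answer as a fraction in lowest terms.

Total number of selections: C(30,5) = 142506.
Selections with exactly 3 left-handers: choose 3 of the 18 left-handers and 2 of the 12 right-handers, C(18,3)·C(12,2) = 816·66 = 53856.
Probability = 53856/142506 = 2992/7917.

2992/7917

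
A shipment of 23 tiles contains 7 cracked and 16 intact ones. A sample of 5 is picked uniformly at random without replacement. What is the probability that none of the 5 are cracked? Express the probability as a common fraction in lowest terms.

There are C(23,5) = 33649 possible selections.
Selections with no cracked (all intact): C(16,5) = 4368.
Probability = 4368/33649 = 624/4807.

624/4807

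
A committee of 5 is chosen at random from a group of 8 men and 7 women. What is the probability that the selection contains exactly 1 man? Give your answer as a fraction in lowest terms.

40/429

Total number of selections: C(15,5) = 3003.
Selections with exactly 1 man: choose 1 of the 8 men and 4 of the 7 women, C(8,1)·C(7,4) = 8·35 = 280.
Probability = 280/3003 = 40/429.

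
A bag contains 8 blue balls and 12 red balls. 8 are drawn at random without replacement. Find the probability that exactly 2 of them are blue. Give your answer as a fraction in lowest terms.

Total number of selections: C(20,8) = 125970.
Selections with exactly 2 blue: choose 2 of the 8 blue and 6 of the 12 red, C(8,2)·C(12,6) = 28·924 = 25872.
Probability = 25872/125970 = 4312/20995.

4312/20995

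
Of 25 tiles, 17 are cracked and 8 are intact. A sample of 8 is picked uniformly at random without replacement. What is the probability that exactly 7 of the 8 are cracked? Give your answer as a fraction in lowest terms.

The sample space is all 8-subsets of the 25: C(25,8) = 1081575.
Selections with exactly 7 cracked: choose 7 of the 17 cracked and 1 of the 8 intact, C(17,7)·C(8,1) = 19448·8 = 155584.
Probability = 155584/1081575 = 14144/98325.

14144/98325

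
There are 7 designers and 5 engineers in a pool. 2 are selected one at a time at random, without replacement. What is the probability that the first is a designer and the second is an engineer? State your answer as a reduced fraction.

Multiply the conditional probabilities at each draw: 7/12 · 5/11 = 35/132.

35/132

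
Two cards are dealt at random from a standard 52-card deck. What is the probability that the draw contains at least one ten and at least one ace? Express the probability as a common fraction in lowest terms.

There are C(52,2) = 1326 possible draws.
By inclusion-exclusion on the complements, draws missing all tens or all aces: C(48,2) + C(48,2) − C(44,2) = 1128 + 1128 − 946 = 1310.
So draws with at least one of each: 1326 − 1310 = 16, probability 16/1326 = 8/663.

8/663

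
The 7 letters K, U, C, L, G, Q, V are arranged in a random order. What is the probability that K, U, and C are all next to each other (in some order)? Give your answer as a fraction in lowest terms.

1/7

There are 7! = 5040 arrangements.
Treat the three as one block: 5! placements × 3! orders within the block = 120·6 = 720.
Probability = 720/5040 = 1/7.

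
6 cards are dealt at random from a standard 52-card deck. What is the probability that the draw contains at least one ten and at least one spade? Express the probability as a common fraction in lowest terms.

6772177/20358520

There are C(52,6) = 20358520 possible draws.
By inclusion-exclusion on the complements, draws missing all tens or all spades: C(48,6) + C(39,6) − C(36,6) = 12271512 + 3262623 − 1947792 = 13586343.
So draws with at least one of each: 20358520 − 13586343 = 6772177, probability 6772177/20358520.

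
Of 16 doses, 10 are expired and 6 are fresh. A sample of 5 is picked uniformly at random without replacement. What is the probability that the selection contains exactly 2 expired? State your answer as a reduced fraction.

75/364

There are C(16,5) = 4368 ways to choose 5 from 16.
Selections with exactly 2 expired: choose 2 of the 10 expired and 3 of the 6 fresh, C(10,2)·C(6,3) = 45·20 = 900.
Probability = 900/4368 = 75/364.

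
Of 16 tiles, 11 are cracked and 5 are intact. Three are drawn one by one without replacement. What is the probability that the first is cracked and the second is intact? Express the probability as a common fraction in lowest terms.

11/48

Multiply the conditional probabilities at each draw: 11/16 · 5/15 = 55/240 = 11/48.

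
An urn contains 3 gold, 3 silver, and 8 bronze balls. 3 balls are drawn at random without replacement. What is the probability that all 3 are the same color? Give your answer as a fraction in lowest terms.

29/182

There are C(14,3) = 364 ways to draw 3 balls.
All same color: C(3,3) + C(3,3) + C(8,3) = 1 + 1 + 56 = 58.
Probability = 58/364 = 29/182.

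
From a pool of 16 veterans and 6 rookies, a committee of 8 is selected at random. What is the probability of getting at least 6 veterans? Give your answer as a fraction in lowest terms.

611/969

Total selections: C(22,8) = 319770.
Favorable selections (at least 6 veterans): C(16,6)·C(6,2) + C(16,7)·C(6,1) + C(16,8)·C(6,0) = 120120 + 68640 + 12870 = 201630.
Probability = 201630/319770 = 611/969.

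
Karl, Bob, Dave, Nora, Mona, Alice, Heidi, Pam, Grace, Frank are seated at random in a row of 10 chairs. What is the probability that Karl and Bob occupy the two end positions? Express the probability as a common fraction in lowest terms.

There are 10! = 3628800 arrangements.
Place Karl and Bob at the ends in 2 ways, arrange the remaining 8 in 8! = 40320 ways: 2·40320 = 80640.
Probability = 80640/3628800 = 1/45.

1/45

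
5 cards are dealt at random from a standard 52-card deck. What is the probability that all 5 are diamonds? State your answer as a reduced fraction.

33/66640

There are C(52,5) = 2598960 possible 5-card hands.
Hands that are all diamonds: C(13,5) = 1287.
Probability = 1287/2598960 = 33/66640.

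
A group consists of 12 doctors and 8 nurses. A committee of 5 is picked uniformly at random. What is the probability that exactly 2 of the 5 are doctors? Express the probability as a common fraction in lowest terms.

The sample space is all 5-subsets of the 20: C(20,5) = 15504.
Selections with exactly 2 doctors: choose 2 of the 12 doctors and 3 of the 8 nurses, C(12,2)·C(8,3) = 66·56 = 3696.
Probability = 3696/15504 = 77/323.

77/323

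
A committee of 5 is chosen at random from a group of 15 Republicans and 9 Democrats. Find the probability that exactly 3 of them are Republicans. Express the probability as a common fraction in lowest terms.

There are C(24,5) = 42504 ways to choose 5 from 24.
Selections with exactly 3 Republicans: choose 3 of the 15 Republicans and 2 of the 9 Democrats, C(15,3)·C(9,2) = 455·36 = 16380.
Probability = 16380/42504 = 195/506.

195/506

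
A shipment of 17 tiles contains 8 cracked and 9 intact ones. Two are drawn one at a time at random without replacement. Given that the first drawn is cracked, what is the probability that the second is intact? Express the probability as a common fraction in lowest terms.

After removing one cracked, 16 remain: 7 cracked and 9 intact.
So the probability the next is intact is 9/16.

9/16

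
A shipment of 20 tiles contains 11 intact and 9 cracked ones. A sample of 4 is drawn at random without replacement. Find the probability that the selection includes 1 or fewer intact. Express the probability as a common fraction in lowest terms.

There are C(20,4) = 4845 ways to choose the 4.
Favorable selections (1 or fewer intact): C(11,0)·C(9,4) + C(11,1)·C(9,3) = 126 + 924 = 1050.
Probability = 1050/4845 = 70/323.

70/323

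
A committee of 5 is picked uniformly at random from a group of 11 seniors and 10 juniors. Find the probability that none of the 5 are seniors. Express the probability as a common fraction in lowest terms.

There are C(21,5) = 20349 possible selections.
Selections with no seniors (all juniors): C(10,5) = 252.
Probability = 252/20349 = 4/323.

4/323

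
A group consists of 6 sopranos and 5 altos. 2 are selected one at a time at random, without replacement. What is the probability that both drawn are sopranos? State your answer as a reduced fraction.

Multiply the conditional probabilities at each draw: 6/11 · 5/10 = 30/110 = 3/11.

3/11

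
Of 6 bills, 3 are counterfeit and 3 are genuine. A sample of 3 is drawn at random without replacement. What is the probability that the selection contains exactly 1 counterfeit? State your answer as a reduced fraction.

Total number of selections: C(6,3) = 20.
Selections with exactly 1 counterfeit: choose 1 of the 3 counterfeit and 2 of the 3 genuine, C(3,1)·C(3,2) = 3·3 = 9.
Probability = 9/20.

9/20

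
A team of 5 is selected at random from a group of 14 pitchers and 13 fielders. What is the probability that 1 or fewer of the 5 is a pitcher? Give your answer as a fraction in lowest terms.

869/6210

Total selections: C(27,5) = 80730.
Favorable selections (1 or fewer pitcher): C(14,0)·C(13,5) + C(14,1)·C(13,4) = 1287 + 10010 = 11297.
Probability = 11297/80730 = 869/6210.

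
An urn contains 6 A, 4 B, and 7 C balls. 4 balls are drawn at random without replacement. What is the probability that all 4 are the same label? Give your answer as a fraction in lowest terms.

There are C(17,4) = 2380 ways to draw 4 balls.
All same label: C(6,4) + C(4,4) + C(7,4) = 15 + 1 + 35 = 51.
Probability = 51/2380 = 3/140.

3/140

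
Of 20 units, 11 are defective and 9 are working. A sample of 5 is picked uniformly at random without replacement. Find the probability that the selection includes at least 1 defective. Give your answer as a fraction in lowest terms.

2563/2584

There are C(20,5) = 15504 ways to choose the 5.
Favorable selections (at least 1 defective): C(11,1)·C(9,4) + C(11,2)·C(9,3) + C(11,3)·C(9,2) + C(11,4)·C(9,1) + C(11,5)·C(9,0) = 1386 + 4620 + 5940 + 2970 + 462 = 15378.
Probability = 15378/15504 = 2563/2584.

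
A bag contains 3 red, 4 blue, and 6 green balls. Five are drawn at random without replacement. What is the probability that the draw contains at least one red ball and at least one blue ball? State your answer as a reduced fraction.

There are C(13,5) = 1287 possible draws.
By inclusion-exclusion on the complements, draws missing all red or all blue: C(10,5) + C(9,5) − C(6,5) = 252 + 126 − 6 = 372.
So draws with at least one of each: 1287 − 372 = 915, probability 915/1287 = 305/429.

305/429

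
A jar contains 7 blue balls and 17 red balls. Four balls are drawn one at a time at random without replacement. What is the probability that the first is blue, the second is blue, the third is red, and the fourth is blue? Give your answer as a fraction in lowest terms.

Multiply the conditional probabilities at each draw: 7/24 · 6/23 · 17/22 · 5/21 = 3570/255024 = 85/6072.

85/6072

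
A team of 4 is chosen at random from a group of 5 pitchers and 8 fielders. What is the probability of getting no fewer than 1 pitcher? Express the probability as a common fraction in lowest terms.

Total selections: C(13,4) = 715.
The complement is all 4 are fielders: C(8,4) = 70.
Probability = 1 − 70/715 = 645/715 = 129/143.

129/143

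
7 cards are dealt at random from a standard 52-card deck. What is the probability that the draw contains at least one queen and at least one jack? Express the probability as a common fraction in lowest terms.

There are C(52,7) = 133784560 possible draws.
By inclusion-exclusion on the complements, draws missing all queens or all jacks: C(48,7) + C(48,7) − C(44,7) = 73629072 + 73629072 − 38320568 = 108937576.
So draws with at least one of each: 133784560 − 108937576 = 24846984, probability 24846984/133784560 = 3105873/16723070.

3105873/16723070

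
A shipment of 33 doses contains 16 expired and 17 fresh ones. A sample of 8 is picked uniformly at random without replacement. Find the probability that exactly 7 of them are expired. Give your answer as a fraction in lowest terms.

340/24273

There are C(33,8) = 13884156 ways to choose 8 from 33.
Selections with exactly 7 expired: choose 7 of the 16 expired and 1 of the 17 fresh, C(16,7)·C(17,1) = 11440·17 = 194480.
Probability = 194480/13884156 = 340/24273.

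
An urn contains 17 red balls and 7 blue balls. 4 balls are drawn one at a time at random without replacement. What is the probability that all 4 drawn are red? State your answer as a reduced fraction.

170/759

Multiply the conditional probabilities at each draw: 17/24 · 16/23 · 15/22 · 14/21 = 57120/255024 = 170/759.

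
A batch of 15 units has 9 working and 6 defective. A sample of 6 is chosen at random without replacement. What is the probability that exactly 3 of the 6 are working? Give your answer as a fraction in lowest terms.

48/143

There are C(15,6) = 5005 ways to choose 6 from 15.
Selections with exactly 3 working: choose 3 of the 9 working and 3 of the 6 defective, C(9,3)·C(6,3) = 84·20 = 1680.
Probability = 1680/5005 = 48/143.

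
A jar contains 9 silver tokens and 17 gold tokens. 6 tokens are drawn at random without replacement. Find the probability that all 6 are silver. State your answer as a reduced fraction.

6/16445

There are C(26,6) = 230230 possible selections.
Selections with all silver: C(9,6) = 84.
Probability = 84/230230 = 6/16445.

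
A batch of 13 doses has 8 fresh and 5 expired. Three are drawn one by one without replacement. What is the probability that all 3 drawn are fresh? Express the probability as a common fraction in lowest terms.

28/143

Multiply the conditional probabilities at each draw: 8/13 · 7/12 · 6/11 = 336/1716 = 28/143.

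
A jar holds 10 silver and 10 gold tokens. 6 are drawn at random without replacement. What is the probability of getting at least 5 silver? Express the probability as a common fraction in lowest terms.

There are C(20,6) = 38760 ways to choose the 6.
Favorable selections (at least 5 silver): C(10,5)·C(10,1) + C(10,6)·C(10,0) = 2520 + 210 = 2730.
Probability = 2730/38760 = 91/1292.

91/1292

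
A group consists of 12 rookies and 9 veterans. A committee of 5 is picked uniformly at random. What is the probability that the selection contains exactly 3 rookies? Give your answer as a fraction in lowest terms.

The sample space is all 5-subsets of the 21: C(21,5) = 20349.
Selections with exactly 3 rookies: choose 3 of the 12 rookies and 2 of the 9 veterans, C(12,3)·C(9,2) = 220·36 = 7920.
Probability = 7920/20349 = 880/2261.

880/2261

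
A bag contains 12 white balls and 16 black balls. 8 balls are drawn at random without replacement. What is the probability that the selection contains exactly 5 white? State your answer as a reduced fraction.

128/897

The sample space is all 8-subsets of the 28: C(28,8) = 3108105.
Selections with exactly 5 white: choose 5 of the 12 white and 3 of the 16 black, C(12,5)·C(16,3) = 792·560 = 443520.
Probability = 443520/3108105 = 128/897.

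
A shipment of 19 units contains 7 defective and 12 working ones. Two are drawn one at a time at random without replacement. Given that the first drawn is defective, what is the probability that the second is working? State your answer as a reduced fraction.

After removing one defective, 18 remain: 6 defective and 12 working.
So the probability the next is working is 12/18 = 2/3.

2/3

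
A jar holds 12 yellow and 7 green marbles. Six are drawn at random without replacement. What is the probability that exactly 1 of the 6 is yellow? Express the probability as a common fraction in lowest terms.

3/323

There are C(19,6) = 27132 ways to choose 6 from 19.
Selections with exactly 1 yellow: choose 1 of the 12 yellow and 5 of the 7 green, C(12,1)·C(7,5) = 12·21 = 252.
Probability = 252/27132 = 3/323.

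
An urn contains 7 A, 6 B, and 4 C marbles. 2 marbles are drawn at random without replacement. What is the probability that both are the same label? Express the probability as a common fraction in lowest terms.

There are C(17,2) = 136 ways to draw 2 marbles.
All same label: C(7,2) + C(6,2) + C(4,2) = 21 + 15 + 6 = 42.
Probability = 42/136 = 21/68.

21/68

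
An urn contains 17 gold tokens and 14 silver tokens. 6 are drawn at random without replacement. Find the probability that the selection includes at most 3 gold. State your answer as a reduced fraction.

1541/2697

Total selections: C(31,6) = 736281.
Count the complement (more than 3 gold): C(17,4)·C(14,2) + C(17,5)·C(14,1) + C(17,6)·C(14,0) = 216580 + 86632 + 12376 = 315588.
Probability = 1 − 315588/736281 = 420693/736281 = 1541/2697.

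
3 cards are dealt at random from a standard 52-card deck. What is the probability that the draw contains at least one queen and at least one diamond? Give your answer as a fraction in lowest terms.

There are C(52,3) = 22100 possible draws.
By inclusion-exclusion on the complements, draws missing all queens or all diamonds: C(48,3) + C(39,3) − C(36,3) = 17296 + 9139 − 7140 = 19295.
So draws with at least one of each: 22100 − 19295 = 2805, probability 2805/22100 = 33/260.

33/260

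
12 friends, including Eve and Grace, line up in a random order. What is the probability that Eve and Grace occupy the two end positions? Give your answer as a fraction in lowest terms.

1/66

There are 12! = 479001600 arrangements.
Place Eve and Grace at the ends in 2 ways, arrange the remaining 10 in 10! = 3628800 ways: 2·3628800 = 7257600.
Probability = 7257600/479001600 = 1/66.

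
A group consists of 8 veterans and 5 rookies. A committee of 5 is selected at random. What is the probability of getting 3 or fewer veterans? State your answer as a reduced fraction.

Total selections: C(13,5) = 1287.
Count the complement (more than 3 veterans): C(8,4)·C(5,1) + C(8,5)·C(5,0) = 350 + 56 = 406.
Probability = 1 − 406/1287 = 881/1287.

881/1287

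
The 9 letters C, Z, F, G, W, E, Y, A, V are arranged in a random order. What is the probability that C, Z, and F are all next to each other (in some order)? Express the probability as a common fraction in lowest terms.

There are 9! = 362880 arrangements.
Treat the three as one block: 7! placements × 3! orders within the block = 5040·6 = 30240.
Probability = 30240/362880 = 1/12.

1/12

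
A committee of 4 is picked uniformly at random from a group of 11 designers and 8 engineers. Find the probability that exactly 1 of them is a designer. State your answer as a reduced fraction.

The sample space is all 4-subsets of the 19: C(19,4) = 3876.
Selections with exactly 1 designer: choose 1 of the 11 designers and 3 of the 8 engineers, C(11,1)·C(8,3) = 11·56 = 616.
Probability = 616/3876 = 154/969.

154/969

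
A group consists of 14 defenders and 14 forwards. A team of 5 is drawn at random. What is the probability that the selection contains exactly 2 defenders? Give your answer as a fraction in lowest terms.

The sample space is all 5-subsets of the 28: C(28,5) = 98280.
Selections with exactly 2 defenders: choose 2 of the 14 defenders and 3 of the 14 forwards, C(14,2)·C(14,3) = 91·364 = 33124.
Probability = 33124/98280 = 91/270.

91/270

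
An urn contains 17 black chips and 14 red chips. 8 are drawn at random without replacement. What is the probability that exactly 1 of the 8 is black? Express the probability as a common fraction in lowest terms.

There are C(31,8) = 7888725 ways to choose 8 from 31.
Selections with exactly 1 black: choose 1 of the 17 black and 7 of the 14 red, C(17,1)·C(14,7) = 17·3432 = 58344.
Probability = 58344/7888725 = 1496/202275.

1496/202275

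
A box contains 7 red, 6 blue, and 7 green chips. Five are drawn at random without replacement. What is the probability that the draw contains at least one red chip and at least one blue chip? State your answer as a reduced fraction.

161/204

There are C(20,5) = 15504 possible draws.
By inclusion-exclusion on the complements, draws missing all red or all blue: C(13,5) + C(14,5) − C(7,5) = 1287 + 2002 − 21 = 3268.
So draws with at least one of each: 15504 − 3268 = 12236, probability 12236/15504 = 161/204.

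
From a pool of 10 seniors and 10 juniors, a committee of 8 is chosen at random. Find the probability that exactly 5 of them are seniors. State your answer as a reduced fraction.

There are C(20,8) = 125970 ways to choose 8 from 20.
Selections with exactly 5 seniors: choose 5 of the 10 seniors and 3 of the 10 juniors, C(10,5)·C(10,3) = 252·120 = 30240.
Probability = 30240/125970 = 1008/4199.

1008/4199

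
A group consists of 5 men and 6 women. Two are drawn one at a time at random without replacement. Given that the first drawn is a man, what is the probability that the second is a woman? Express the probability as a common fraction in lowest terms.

After removing one man, 10 remain: 4 men and 6 women.
So the probability the next is a woman is 6/10 = 3/5.

3/5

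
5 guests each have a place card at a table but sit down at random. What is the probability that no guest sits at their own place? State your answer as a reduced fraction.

11/30

There are 5! = 120 seatings.
By inclusion-exclusion, seatings with no fixed points: C(5,0)·5! − C(5,1)·4! + C(5,2)·3! − C(5,3)·2! + C(5,4)·1! − C(5,5)·0! = 44.
Probability = 44/120 = 11/30.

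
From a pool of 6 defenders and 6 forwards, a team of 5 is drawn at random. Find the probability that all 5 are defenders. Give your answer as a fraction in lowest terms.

1/132

There are C(12,5) = 792 possible selections.
Selections with all defenders: C(6,5) = 6.
Probability = 6/792 = 1/132.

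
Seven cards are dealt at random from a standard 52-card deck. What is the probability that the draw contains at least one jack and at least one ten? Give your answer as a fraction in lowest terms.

There are C(52,7) = 133784560 possible draws.
By inclusion-exclusion on the complements, draws missing all jacks or all tens: C(48,7) + C(48,7) − C(44,7) = 73629072 + 73629072 − 38320568 = 108937576.
So draws with at least one of each: 133784560 − 108937576 = 24846984, probability 24846984/133784560 = 3105873/16723070.

3105873/16723070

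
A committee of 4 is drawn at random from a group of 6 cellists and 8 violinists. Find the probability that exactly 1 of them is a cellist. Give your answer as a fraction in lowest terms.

48/143

Total number of selections: C(14,4) = 1001.
Selections with exactly 1 cellist: choose 1 of the 6 cellists and 3 of the 8 violinists, C(6,1)·C(8,3) = 6·56 = 336.
Probability = 336/1001 = 48/143.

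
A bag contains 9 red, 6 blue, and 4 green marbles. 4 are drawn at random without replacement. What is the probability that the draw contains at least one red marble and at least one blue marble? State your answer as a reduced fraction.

246/323

There are C(19,4) = 3876 possible draws.
By inclusion-exclusion on the complements, draws missing all red or all blue: C(10,4) + C(13,4) − C(4,4) = 210 + 715 − 1 = 924.
So draws with at least one of each: 3876 − 924 = 2952, probability 2952/3876 = 246/323.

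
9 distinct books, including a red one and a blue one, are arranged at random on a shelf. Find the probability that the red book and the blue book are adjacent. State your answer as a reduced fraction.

2/9

There are 9! = 362880 arrangements.
Treat the red book and the blue book as a block: 8! arrangements of the blocks × 2 orders within the block = 2·40320 = 80640.
Probability = 80640/362880 = 2/9.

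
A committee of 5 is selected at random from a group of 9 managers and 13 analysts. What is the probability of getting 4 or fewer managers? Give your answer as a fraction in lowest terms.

208/209

There are C(22,5) = 26334 ways to choose the 5.
Favorable selections (4 or fewer managers): C(9,0)·C(13,5) + C(9,1)·C(13,4) + C(9,2)·C(13,3) + C(9,3)·C(13,2) + C(9,4)·C(13,1) = 1287 + 6435 + 10296 + 6552 + 1638 = 26208.
Probability = 26208/26334 = 208/209.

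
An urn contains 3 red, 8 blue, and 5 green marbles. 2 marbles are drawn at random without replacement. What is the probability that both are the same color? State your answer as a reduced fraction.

41/120

There are C(16,2) = 120 ways to draw 2 marbles.
All same color: C(3,2) + C(8,2) + C(5,2) = 3 + 28 + 10 = 41.
Probability = 41/120.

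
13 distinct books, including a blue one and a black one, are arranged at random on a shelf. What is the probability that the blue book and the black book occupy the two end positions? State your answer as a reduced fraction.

There are 13! = 6227020800 arrangements.
Place the blue book and the black book at the ends in 2 ways, arrange the remaining 11 in 11! = 39916800 ways: 2·39916800 = 79833600.
Probability = 79833600/6227020800 = 1/78.

1/78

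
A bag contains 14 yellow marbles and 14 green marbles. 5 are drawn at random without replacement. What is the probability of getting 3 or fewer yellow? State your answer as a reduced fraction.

113/135

There are C(28,5) = 98280 ways to choose the 5.
Count the complement (more than 3 yellow): C(14,4)·C(14,1) + C(14,5)·C(14,0) = 14014 + 2002 = 16016.
Probability = 1 − 16016/98280 = 82264/98280 = 113/135.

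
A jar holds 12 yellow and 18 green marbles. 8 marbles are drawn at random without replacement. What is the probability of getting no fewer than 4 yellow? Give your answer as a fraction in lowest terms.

51491/130065

Total selections: C(30,8) = 5852925.
Count the complement (fewer than 4 yellow): C(12,0)·C(18,8) + C(12,1)·C(18,7) + C(12,2)·C(18,6) + C(12,3)·C(18,5) = 43758 + 381888 + 1225224 + 1884960 = 3535830.
Probability = 1 − 3535830/5852925 = 2317095/5852925 = 51491/130065.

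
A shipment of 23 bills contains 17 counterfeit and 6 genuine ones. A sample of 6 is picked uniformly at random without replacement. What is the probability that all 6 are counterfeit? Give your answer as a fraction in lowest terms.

1768/14421

There are C(23,6) = 100947 possible selections.
Selections with all counterfeit: C(17,6) = 12376.
Probability = 12376/100947 = 1768/14421.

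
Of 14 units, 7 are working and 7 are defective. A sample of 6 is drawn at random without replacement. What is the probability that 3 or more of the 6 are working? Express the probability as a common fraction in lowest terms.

302/429

There are C(14,6) = 3003 ways to choose the 6.
Count the complement (fewer than 3 working): C(7,0)·C(7,6) + C(7,1)·C(7,5) + C(7,2)·C(7,4) = 7 + 147 + 735 = 889.
Probability = 1 − 889/3003 = 2114/3003 = 302/429.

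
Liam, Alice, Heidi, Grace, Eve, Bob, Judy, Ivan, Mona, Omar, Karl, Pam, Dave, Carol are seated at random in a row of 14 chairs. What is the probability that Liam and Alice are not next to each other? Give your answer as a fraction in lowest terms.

6/7

There are 14! = 87178291200 arrangements.
Arrangements with Liam and Alice adjacent: 2·13! = 12454041600.
So not adjacent: 87178291200 − 12454041600 = 74724249600, probability 74724249600/87178291200 = 6/7.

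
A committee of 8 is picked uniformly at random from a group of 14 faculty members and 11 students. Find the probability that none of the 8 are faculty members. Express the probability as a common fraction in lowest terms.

There are C(25,8) = 1081575 possible selections.
Selections with no faculty members (all students): C(11,8) = 165.
Probability = 165/1081575 = 1/6555.

1/6555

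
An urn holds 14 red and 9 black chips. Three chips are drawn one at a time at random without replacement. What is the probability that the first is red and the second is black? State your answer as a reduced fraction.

63/253

Multiply the conditional probabilities at each draw: 14/23 · 9/22 = 126/506 = 63/253.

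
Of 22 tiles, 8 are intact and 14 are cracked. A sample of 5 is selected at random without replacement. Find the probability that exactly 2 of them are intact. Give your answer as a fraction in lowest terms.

The sample space is all 5-subsets of the 22: C(22,5) = 26334.
Selections with exactly 2 intact: choose 2 of the 8 intact and 3 of the 14 cracked, C(8,2)·C(14,3) = 28·364 = 10192.
Probability = 10192/26334 = 728/1881.

728/1881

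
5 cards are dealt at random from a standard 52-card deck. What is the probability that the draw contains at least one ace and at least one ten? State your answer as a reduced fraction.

There are C(52,5) = 2598960 possible draws.
By inclusion-exclusion on the complements, draws missing all aces or all tens: C(48,5) + C(48,5) − C(44,5) = 1712304 + 1712304 − 1086008 = 2338600.
So draws with at least one of each: 2598960 − 2338600 = 260360, probability 260360/2598960 = 6509/64974.

6509/64974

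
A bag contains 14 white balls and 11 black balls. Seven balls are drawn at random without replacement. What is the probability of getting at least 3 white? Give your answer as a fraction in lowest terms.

There are C(25,7) = 480700 ways to choose the 7.
Count the complement (fewer than 3 white): C(14,0)·C(11,7) + C(14,1)·C(11,6) + C(14,2)·C(11,5) = 330 + 6468 + 42042 = 48840.
Probability = 1 − 48840/480700 = 431860/480700 = 1963/2185.

1963/2185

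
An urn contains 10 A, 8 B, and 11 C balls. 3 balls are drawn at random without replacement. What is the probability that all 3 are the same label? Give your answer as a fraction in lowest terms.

There are C(29,3) = 3654 ways to draw 3 balls.
All same label: C(10,3) + C(8,3) + C(11,3) = 120 + 56 + 165 = 341.
Probability = 341/3654.

341/3654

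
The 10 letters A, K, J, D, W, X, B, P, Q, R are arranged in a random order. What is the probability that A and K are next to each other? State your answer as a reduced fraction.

There are 10! = 3628800 arrangements.
Treat A and K as a block: 9! arrangements of the blocks × 2 orders within the block = 2·362880 = 725760.
Probability = 725760/3628800 = 1/5.

1/5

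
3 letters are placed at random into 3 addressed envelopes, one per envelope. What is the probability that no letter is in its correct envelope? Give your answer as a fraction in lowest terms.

1/3

There are 3! = 6 assignments.
By inclusion-exclusion, assignments with no fixed points: C(3,0)·3! − C(3,1)·2! + C(3,2)·1! − C(3,3)·0! = 2.
Probability = 2/6 = 1/3.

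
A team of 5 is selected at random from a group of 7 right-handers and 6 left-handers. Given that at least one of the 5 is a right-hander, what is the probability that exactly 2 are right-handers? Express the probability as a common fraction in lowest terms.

20/61

Work in counts. Selections with at least one right-hander: C(13,5) − C(6,5) = 1287 − 6 = 1281.
Of those, selections where exactly 2 are right-handers: C(7,2)·C(6,3) = 21·20 = 420.
Conditional probability = 420/1281 = 20/61.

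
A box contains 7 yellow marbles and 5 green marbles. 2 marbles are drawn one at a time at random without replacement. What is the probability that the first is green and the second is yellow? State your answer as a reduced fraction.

35/132

Multiply the conditional probabilities at each draw: 5/12 · 7/11 = 35/132.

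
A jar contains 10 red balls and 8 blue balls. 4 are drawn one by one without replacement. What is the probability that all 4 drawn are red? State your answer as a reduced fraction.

Multiply the conditional probabilities at each draw: 10/18 · 9/17 · 8/16 · 7/15 = 5040/73440 = 7/102.

7/102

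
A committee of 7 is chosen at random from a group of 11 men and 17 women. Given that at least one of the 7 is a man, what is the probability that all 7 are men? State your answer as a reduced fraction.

15/52936

Work in counts. Selections with at least one man: C(28,7) − C(17,7) = 1184040 − 19448 = 1164592.
Of those, selections where all 7 are men: C(11,7) = 330.
Conditional probability = 330/1164592 = 15/52936.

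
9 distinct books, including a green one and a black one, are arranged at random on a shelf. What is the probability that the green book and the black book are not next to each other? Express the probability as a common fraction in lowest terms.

There are 9! = 362880 arrangements.
Arrangements with the green book and the black book adjacent: 2·8! = 80640.
So not adjacent: 362880 − 80640 = 282240, probability 282240/362880 = 7/9.

7/9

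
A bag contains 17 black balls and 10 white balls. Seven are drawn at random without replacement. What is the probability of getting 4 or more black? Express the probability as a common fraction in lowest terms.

117878/148005

Total selections: C(27,7) = 888030.
Favorable selections (4 or more black): C(17,4)·C(10,3) + C(17,5)·C(10,2) + C(17,6)·C(10,1) + C(17,7)·C(10,0) = 285600 + 278460 + 123760 + 19448 = 707268.
Probability = 707268/888030 = 117878/148005.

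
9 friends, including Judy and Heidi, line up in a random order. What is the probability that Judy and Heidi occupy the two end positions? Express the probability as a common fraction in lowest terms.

1/36

There are 9! = 362880 arrangements.
Place Judy and Heidi at the ends in 2 ways, arrange the remaining 7 in 7! = 5040 ways: 2·5040 = 10080.
Probability = 10080/362880 = 1/36.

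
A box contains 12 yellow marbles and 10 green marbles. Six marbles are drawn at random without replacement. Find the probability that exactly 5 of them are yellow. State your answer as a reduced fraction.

The sample space is all 6-subsets of the 22: C(22,6) = 74613.
Selections with exactly 5 yellow: choose 5 of the 12 yellow and 1 of the 10 green, C(12,5)·C(10,1) = 792·10 = 7920.
Probability = 7920/74613 = 240/2261.

240/2261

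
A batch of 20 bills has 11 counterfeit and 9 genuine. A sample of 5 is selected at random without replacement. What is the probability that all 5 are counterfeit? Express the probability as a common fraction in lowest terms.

There are C(20,5) = 15504 possible selections.
Selections with all counterfeit: C(11,5) = 462.
Probability = 462/15504 = 77/2584.

77/2584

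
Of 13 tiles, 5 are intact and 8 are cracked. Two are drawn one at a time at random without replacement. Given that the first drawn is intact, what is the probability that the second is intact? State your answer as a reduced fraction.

1/3

After removing one intact, 12 remain: 4 intact and 8 cracked.
So the probability the next is intact is 4/12 = 1/3.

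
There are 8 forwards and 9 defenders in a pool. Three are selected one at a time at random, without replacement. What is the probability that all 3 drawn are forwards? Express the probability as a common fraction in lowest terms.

Multiply the conditional probabilities at each draw: 8/17 · 7/16 · 6/15 = 336/4080 = 7/85.

7/85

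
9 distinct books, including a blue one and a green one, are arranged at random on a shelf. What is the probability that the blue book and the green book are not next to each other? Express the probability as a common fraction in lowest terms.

There are 9! = 362880 arrangements.
Arrangements with the blue book and the green book adjacent: 2·8! = 80640.
So not adjacent: 362880 − 80640 = 282240, probability 282240/362880 = 7/9.

7/9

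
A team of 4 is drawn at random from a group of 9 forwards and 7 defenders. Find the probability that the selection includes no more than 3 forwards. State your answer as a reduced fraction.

Total selections: C(16,4) = 1820.
The complement is exactly 4 forwards: C(9,4)·C(7,0) = 126.
Probability = 1 − 126/1820 = 1694/1820 = 121/130.

121/130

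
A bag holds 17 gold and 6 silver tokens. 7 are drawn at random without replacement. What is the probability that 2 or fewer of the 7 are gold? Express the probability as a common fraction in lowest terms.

49/14421

There are C(23,7) = 245157 ways to choose the 7.
Favorable selections (2 or fewer gold): C(17,1)·C(6,6) + C(17,2)·C(6,5) = 17 + 816 = 833.
Probability = 833/245157 = 49/14421.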